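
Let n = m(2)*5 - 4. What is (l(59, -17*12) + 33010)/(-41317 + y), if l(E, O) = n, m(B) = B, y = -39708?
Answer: -33016/81025 ≈ -0.40748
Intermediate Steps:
n = 6 (n = 2*5 - 4 = 10 - 4 = 6)
l(E, O) = 6
(l(59, -17*12) + 33010)/(-41317 + y) = (6 + 33010)/(-41317 - 39708) = 33016/(-81025) = 33016*(-1/81025) = -33016/81025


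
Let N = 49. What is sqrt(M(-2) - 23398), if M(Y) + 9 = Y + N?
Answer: 8*I*sqrt(365) ≈ 152.84*I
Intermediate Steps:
M(Y) = 40 + Y (M(Y) = -9 + (Y + 49) = -9 + (49 + Y) = 40 + Y)
sqrt(M(-2) - 23398) = sqrt((40 - 2) - 23398) = sqrt(38 - 23398) = sqrt(-23360) = 8*I*sqrt(365)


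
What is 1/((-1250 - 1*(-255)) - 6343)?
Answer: -1/7338 ≈ -0.00013628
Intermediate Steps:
1/((-1250 - 1*(-255)) - 6343) = 1/((-1250 + 255) - 6343) = 1/(-995 - 6343) = 1/(-7338) = -1/7338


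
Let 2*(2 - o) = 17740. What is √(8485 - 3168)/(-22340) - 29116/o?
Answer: 7279/2217 - √5317/22340 ≈ 3.2800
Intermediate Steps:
o = -8868 (o = 2 - ½*17740 = 2 - 8870 = -8868)
√(8485 - 3168)/(-22340) - 29116/o = √(8485 - 3168)/(-22340) - 29116/(-8868) = √5317*(-1/22340) - 29116*(-1/8868) = -√5317/22340 + 7279/2217 = 7279/2217 - √5317/22340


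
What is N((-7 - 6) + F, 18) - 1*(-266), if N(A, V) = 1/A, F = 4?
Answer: 2393/9 ≈ 265.89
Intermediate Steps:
N((-7 - 6) + F, 18) - 1*(-266) = 1/((-7 - 6) + 4) - 1*(-266) = 1/(-13 + 4) + 266 = 1/(-9) + 266 = -⅑ + 266 = 2393/9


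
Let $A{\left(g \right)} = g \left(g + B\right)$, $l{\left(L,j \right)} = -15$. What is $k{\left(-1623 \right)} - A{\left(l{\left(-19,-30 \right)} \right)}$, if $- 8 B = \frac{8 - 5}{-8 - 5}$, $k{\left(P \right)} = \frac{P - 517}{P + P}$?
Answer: $- \frac{37793885}{168792} \approx -223.91$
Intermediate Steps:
$k{\left(P \right)} = \frac{-517 + P}{2 P}$
$B = \frac{3}{104}$ ($B = - \frac{\left(8 - 5\right) \frac{1}{-8 - 5}}{8} = - \frac{3 \frac{1}{-13}}{8} = - \frac{3 \left(- \frac{1}{13}\right)}{8} = \left(- \frac{1}{8}\right) \left(- \frac{3}{13}\right) = \frac{3}{104} \approx 0.028846$)
$A{\left(g \right)} = g \left(\frac{3}{104} + g\right)$ ($A{\left(g \right)} = g \left(g + \frac{3}{104}\right) = g \left(\frac{3}{104} + g\right)$)
$k{\left(-1623 \right)} - A{\left(l{\left(-19,-30 \right)} \right)} = \frac{-517 - 1623}{2 \left(-1623\right)} - \frac{1}{104} \left(-15\right) \left(3 + 104 \left(-15\right)\right) = \frac{1}{2} \left(- \frac{1}{1623}\right) \left(-2140\right) - \frac{1}{104} \left(-15\right) \left(3 - 1560\right) = \frac{1070}{1623} - \frac{1}{104} \left(-15\right) \left(-1557\right) = \frac{1070}{1623} - \frac{23355}{104} = - \frac{37793885}{168792}$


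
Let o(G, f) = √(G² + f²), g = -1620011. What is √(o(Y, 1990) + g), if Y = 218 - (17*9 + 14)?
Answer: √(-1620011 + √3962701) ≈ 1272.0*I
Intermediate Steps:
Y = 51 (Y = 218 - (153 + 14) = 218 - 1*167 = 218 - 167 = 51)
√(o(Y, 1990) + g) = √(√(51² + 1990²) - 1620011) = √(√(2601 + 3960100) - 1620011) = √(√3962701 - 1620011) = √(-1620011 + √3962701)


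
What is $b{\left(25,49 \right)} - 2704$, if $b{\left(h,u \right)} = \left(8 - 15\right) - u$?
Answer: $-2760$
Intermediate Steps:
$b{\left(h,u \right)} = -7 - u$ ($b{\left(h,u \right)} = \left(8 - 15\right) - u = -7 - u$)
$b{\left(25,49 \right)} - 2704 = \left(-7 - 49\right) - 2704 = -56 - 2704 = -2760$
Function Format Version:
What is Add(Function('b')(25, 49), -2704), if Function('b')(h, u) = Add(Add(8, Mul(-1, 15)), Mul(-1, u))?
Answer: -2760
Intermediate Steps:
Function('b')(h, u) = Add(-7, Mul(-1, u)) (Function('b')(h, u) = Add(Add(8, -15), Mul(-1, u)) = Add(-7, Mul(-1, u)))
Add(Function('b')(25, 49), -2704) = Add(Add(-7, Mul(-1, 49)), -2704) = Add(Add(-7, -49), -2704) = Add(-56, -2704) = -2760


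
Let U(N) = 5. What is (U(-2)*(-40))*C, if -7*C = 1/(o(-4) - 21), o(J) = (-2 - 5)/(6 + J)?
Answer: -400/343 ≈ -1.1662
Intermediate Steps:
o(J) = -7/(6 + J)
C = 2/343 (C = -1/(7*(-7/(6 - 4) - 21)) = -1/(7*(-7/2 - 21)) = -1/(7*(-49/2)) = -⅐*(-2/49) = 2/343 ≈ 0.0058309)
(U(-2)*(-40))*C = (5*(-40))*(2/343) = -200*2/343 = -400/343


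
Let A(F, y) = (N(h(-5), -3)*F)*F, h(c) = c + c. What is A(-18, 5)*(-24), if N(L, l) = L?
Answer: 77760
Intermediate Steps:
h(c) = 2*c
A(F, y) = -10*F**2 (A(F, y) = ((2*(-5))*F)*F = (-10*F)*F = -10*F**2)
A(-18, 5)*(-24) = -10*(-18)**2*(-24) = -10*324*(-24) = -3240*(-24) = 77760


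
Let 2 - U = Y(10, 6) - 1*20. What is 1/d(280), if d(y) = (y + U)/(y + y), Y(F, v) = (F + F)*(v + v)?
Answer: 280/31 ≈ 9.0323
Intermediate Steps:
Y(F, v) = 4*F*v (Y(F, v) = (2*F)*(2*v) = 4*F*v)
U = -218 (U = 2 - (4*10*6 - 1*20) = 2 - (240 - 20) = 2 - 1*220 = 2 - 220 = -218)
d(y) = (-218 + y)/(2*y) (d(y) = (y - 218)/(y + y) = (-218 + y)/((2*y)) = (-218 + y)*(1/(2*y)) = (-218 + y)/(2*y))
1/d(280) = 1/((1/2)*(-218 + 280)/280) = 1/((1/2)*(1/280)*62) = 1/(31/280) = 280/31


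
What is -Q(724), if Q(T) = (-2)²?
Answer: -4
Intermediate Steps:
Q(T) = 4
-Q(724) = -1*4 = -4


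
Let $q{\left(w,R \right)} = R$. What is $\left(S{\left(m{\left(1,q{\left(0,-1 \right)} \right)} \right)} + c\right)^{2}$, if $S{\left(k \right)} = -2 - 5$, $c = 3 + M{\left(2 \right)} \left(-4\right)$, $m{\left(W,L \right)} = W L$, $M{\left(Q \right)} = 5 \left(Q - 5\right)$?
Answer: $3136$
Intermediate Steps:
$M{\left(Q \right)} = -25 + 5 Q$ ($M{\left(Q \right)} = 5 \left(-5 + Q\right) = -25 + 5 Q$)
$m{\left(W,L \right)} = L W$
$c = 63$ ($c = 3 + \left(-25 + 5 \cdot 2\right) \left(-4\right) = 3 + \left(-25 + 10\right) \left(-4\right) = 3 - -60 = 3 + 60 = 63$)
$S{\left(k \right)} = -7$ ($S{\left(k \right)} = -2 - 5 = -7$)
$\left(S{\left(m{\left(1,q{\left(0,-1 \right)} \right)} \right)} + c\right)^{2} = \left(-7 + 63\right)^{2} = 56^{2} = 3136$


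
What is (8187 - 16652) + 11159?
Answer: 2694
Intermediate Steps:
(8187 - 16652) + 11159 = -8465 + 11159 = 2694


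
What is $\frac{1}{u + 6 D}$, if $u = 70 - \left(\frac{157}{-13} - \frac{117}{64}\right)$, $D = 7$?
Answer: $\frac{832}{104753} \approx 0.0079425$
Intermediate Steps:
$u = \frac{69809}{832}$ ($u = 70 - \left(157 \left(- \frac{1}{13}\right) - \frac{117}{64}\right) = 70 - \left(- \frac{157}{13} - \frac{117}{64}\right) = 70 - - \frac{11569}{832} = 70 + \frac{11569}{832} = \frac{69809}{832} \approx 83.905$)
$\frac{1}{u + 6 D} = \frac{1}{\frac{69809}{832} + 6 \cdot 7} = \frac{1}{\frac{69809}{832} + 42} = \frac{1}{\frac{104753}{832}} = \frac{832}{104753}$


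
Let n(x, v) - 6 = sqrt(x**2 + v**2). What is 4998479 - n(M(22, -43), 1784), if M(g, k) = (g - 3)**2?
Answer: 4998473 - sqrt(3312977) ≈ 4.9967e+6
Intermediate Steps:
M(g, k) = (-3 + g)**2
n(x, v) = 6 + sqrt(v**2 + x**2) (n(x, v) = 6 + sqrt(x**2 + v**2) = 6 + sqrt(v**2 + x**2))
4998479 - n(M(22, -43), 1784) = 4998479 - (6 + sqrt(1784**2 + ((-3 + 22)**2)**2)) = 4998479 - (6 + sqrt(3182656 + (19**2)**2)) = 4998479 - (6 + sqrt(3182656 + 361**2)) = 4998479 - (6 + sqrt(3182656 + 130321)) = 4998479 - (6 + sqrt(3312977)) = 4998479 + (-6 - sqrt(3312977)) = 4998473 - sqrt(3312977)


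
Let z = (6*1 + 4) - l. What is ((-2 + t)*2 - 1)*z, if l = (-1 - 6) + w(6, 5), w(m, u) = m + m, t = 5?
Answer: 25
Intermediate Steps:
w(m, u) = 2*m
l = 5 (l = (-1 - 6) + 2*6 = -7 + 12 = 5)
z = 5 (z = (6*1 + 4) - 1*5 = (6 + 4) - 5 = 10 - 5 = 5)
((-2 + t)*2 - 1)*z = ((-2 + 5)*2 - 1)*5 = (3*2 - 1)*5 = (6 - 1)*5 = 5*5 = 25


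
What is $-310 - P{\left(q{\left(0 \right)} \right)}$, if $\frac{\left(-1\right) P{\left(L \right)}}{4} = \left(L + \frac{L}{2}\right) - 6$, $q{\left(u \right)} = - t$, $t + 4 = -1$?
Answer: $-304$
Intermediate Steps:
$t = -5$ ($t = -4 - 1 = -5$)
$q{\left(u \right)} = 5$ ($q{\left(u \right)} = \left(-1\right) \left(-5\right) = 5$)
$P{\left(L \right)} = 24 - 6 L$ ($P{\left(L \right)} = - 4 \left(\left(L + \frac{L}{2}\right) - 6\right) = - 4 \left(\frac{3 L}{2} - 6\right) = - 4 \left(-6 + \frac{3 L}{2}\right) = 24 - 6 L$)
$-310 - P{\left(q{\left(0 \right)} \right)} = -310 - \left(24 - 30\right) = -310 - -6 = -310 + 6 = -304$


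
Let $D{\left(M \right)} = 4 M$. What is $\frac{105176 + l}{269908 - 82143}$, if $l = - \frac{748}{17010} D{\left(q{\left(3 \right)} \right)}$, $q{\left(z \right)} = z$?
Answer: $\frac{298172464}{532313775} \approx 0.56014$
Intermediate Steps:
$l = - \frac{1496}{2835}$ ($l = - \frac{748}{17010} \cdot 4 \cdot 3 = \left(-748\right) \frac{1}{17010} \cdot 12 = \left(- \frac{374}{8505}\right) 12 = - \frac{1496}{2835} \approx -0.52769$)
$\frac{105176 + l}{269908 - 82143} = \frac{105176 - \frac{1496}{2835}}{269908 - 82143} = \frac{298172464}{2835 \cdot 187765} = \frac{298172464}{2835} \cdot \frac{1}{187765} = \frac{298172464}{532313775}$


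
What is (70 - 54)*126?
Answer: 2016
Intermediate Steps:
(70 - 54)*126 = 16*126 = 2016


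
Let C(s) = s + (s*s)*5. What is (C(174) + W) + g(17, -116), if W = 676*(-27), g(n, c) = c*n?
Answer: 131330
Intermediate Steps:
W = -18252
C(s) = s + 5*s² (C(s) = s + s²*5 = s + 5*s²)
(C(174) + W) + g(17, -116) = (174*(1 + 5*174) - 18252) - 116*17 = (174*(1 + 870) - 18252) - 1972 = (174*871 - 18252) - 1972 = (151554 - 18252) - 1972 = 133302 - 1972 = 131330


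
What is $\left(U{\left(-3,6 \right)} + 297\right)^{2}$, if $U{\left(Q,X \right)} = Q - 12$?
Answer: $79524$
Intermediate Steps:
$U{\left(Q,X \right)} = -12 + Q$
$\left(U{\left(-3,6 \right)} + 297\right)^{2} = \left(\left(-12 - 3\right) + 297\right)^{2} = \left(-15 + 297\right)^{2} = 282^{2} = 79524$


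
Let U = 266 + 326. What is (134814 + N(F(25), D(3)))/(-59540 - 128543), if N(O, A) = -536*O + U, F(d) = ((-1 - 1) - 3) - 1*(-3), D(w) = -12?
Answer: -136478/188083 ≈ -0.72563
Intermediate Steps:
U = 592
F(d) = -2 (F(d) = (-2 - 3) + 3 = -5 + 3 = -2)
N(O, A) = 592 - 536*O (N(O, A) = -536*O + 592 = 592 - 536*O)
(134814 + N(F(25), D(3)))/(-59540 - 128543) = (134814 + (592 - 536*(-2)))/(-59540 - 128543) = (134814 + (592 + 1072))/(-188083) = (134814 + 1664)*(-1/188083) = 136478*(-1/188083) = -136478/188083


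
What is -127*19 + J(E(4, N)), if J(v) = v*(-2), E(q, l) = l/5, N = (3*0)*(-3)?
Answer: -2413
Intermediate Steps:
N = 0 (N = 0*(-3) = 0)
E(q, l) = l/5 (E(q, l) = l*(⅕) = l/5)
J(v) = -2*v
-127*19 + J(E(4, N)) = -127*19 - 2*0/5 = -2413 - 2*0 = -2413 + 0 = -2413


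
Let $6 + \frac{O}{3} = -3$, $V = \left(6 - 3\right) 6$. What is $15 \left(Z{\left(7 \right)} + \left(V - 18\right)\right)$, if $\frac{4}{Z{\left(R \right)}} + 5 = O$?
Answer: $- \frac{15}{8} \approx -1.875$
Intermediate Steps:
$V = 18$ ($V = 3 \cdot 6 = 18$)
$O = -27$ ($O = -18 + 3 \left(-3\right) = -18 - 9 = -27$)
$Z{\left(R \right)} = - \frac{1}{8}$ ($Z{\left(R \right)} = \frac{4}{-5 - 27} = \frac{4}{-32} = 4 \left(- \frac{1}{32}\right) = - \frac{1}{8}$)
$15 \left(Z{\left(7 \right)} + \left(V - 18\right)\right) = 15 \left(- \frac{1}{8} + \left(18 - 18\right)\right) = 15 \left(- \frac{1}{8} + 0\right) = 15 \left(- \frac{1}{8}\right) = - \frac{15}{8}$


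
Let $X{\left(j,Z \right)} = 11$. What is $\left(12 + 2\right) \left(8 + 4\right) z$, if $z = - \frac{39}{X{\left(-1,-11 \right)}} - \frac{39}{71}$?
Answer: $- \frac{537264}{781} \approx -687.92$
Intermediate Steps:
$z = - \frac{3198}{781}$ ($z = - \frac{39}{11} - \frac{39}{71} = - \frac{3198}{781} \approx -4.0947$)
$\left(12 + 2\right) \left(8 + 4\right) z = \left(12 + 2\right) \left(8 + 4\right) \left(- \frac{3198}{781}\right) = 14 \cdot 12 \left(- \frac{3198}{781}\right) = 168 \left(- \frac{3198}{781}\right) = - \frac{537264}{781}$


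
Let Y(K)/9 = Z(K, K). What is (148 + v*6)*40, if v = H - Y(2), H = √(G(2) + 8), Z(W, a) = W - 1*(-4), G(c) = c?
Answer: -7040 + 240*√10 ≈ -6281.1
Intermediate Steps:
Z(W, a) = 4 + W (Z(W, a) = W + 4 = 4 + W)
Y(K) = 36 + 9*K (Y(K) = 9*(4 + K) = 36 + 9*K)
H = √10 (H = √(2 + 8) = √10 ≈ 3.1623)
v = -54 + √10 (v = √10 - (36 + 9*2) = √10 - (36 + 18) = √10 - 1*54 = √10 - 54 = -54 + √10 ≈ -50.838)
(148 + v*6)*40 = (148 + (-54 + √10)*6)*40 = (148 + (-324 + 6*√10))*40 = (-176 + 6*√10)*40 = -7040 + 240*√10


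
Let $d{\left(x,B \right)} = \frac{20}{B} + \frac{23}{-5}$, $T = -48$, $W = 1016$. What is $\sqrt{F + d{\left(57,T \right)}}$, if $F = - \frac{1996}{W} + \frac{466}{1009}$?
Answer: $\frac{i \sqrt{96347235569685}}{3844290} \approx 2.5533 i$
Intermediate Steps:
$d{\left(x,B \right)} = - \frac{23}{5} + \frac{20}{B}$ ($d{\left(x,B \right)} = \frac{20}{B} + 23 \left(- \frac{1}{5}\right) = \frac{20}{B} - \frac{23}{5} = - \frac{23}{5} + \frac{20}{B}$)
$F = - \frac{385127}{256286}$ ($F = - \frac{1996}{1016} + \frac{466}{1009} = \left(-1996\right) \frac{1}{1016} + 466 \cdot \frac{1}{1009} = - \frac{499}{254} + \frac{466}{1009} = - \frac{385127}{256286} \approx -1.5027$)
$\sqrt{F + d{\left(57,T \right)}} = \sqrt{- \frac{385127}{256286} - \left(\frac{23}{5} - \frac{20}{-48}\right)} = \sqrt{- \frac{385127}{256286} + \left(- \frac{23}{5} + 20 \left(- \frac{1}{48}\right)\right)} = \sqrt{- \frac{385127}{256286} - \frac{301}{60}} = \sqrt{- \frac{50124853}{7688580}} = \frac{i \sqrt{96347235569685}}{3844290}$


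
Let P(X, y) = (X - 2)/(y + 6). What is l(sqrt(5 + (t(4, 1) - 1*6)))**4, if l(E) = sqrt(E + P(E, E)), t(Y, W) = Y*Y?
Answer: 4448/147 - 174*sqrt(15)/49 ≈ 16.505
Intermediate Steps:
t(Y, W) = Y**2
P(X, y) = (-2 + X)/(6 + y)
l(E) = sqrt(E + (-2 + E)/(6 + E))
l(sqrt(5 + (t(4, 1) - 1*6)))**4 = (sqrt((-2 + sqrt(5 + (4**2 - 1*6)) + sqrt(5 + (4**2 - 1*6))*(6 + sqrt(5 + (4**2 - 1*6))))/(6 + sqrt(5 + (4**2 - 1*6)))))**4 = (sqrt((-2 + sqrt(5 + (16 - 6)) + sqrt(5 + (16 - 6))*(6 + sqrt(5 + (16 - 6))))/(6 + sqrt(5 + (16 - 6)))))**4 = (sqrt((-2 + sqrt(5 + 10) + sqrt(5 + 10)*(6 + sqrt(5 + 10)))/(6 + sqrt(5 + 10))))**4 = (sqrt((-2 + sqrt(15) + sqrt(15)*(6 + sqrt(15)))/(6 + sqrt(15))))**4 = (sqrt(-2 + sqrt(15) + sqrt(15)*(6 + sqrt(15)))/sqrt(6 + sqrt(15)))**4 = (-2 + sqrt(15) + sqrt(15)*(6 + sqrt(15)))**2/(6 + sqrt(15))**2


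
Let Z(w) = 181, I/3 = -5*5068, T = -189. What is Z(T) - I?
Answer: 76201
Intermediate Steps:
I = -76020 (I = 3*(-5*5068) = 3*(-25340) = -76020)
Z(T) - I = 181 - 1*(-76020) = 181 + 76020 = 76201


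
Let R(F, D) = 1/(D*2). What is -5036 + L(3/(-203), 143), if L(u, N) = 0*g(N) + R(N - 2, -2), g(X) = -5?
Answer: -20145/4 ≈ -5036.3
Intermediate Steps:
R(F, D) = 1/(2*D)
L(u, N) = -1/4 (L(u, N) = 0*(-5) + (1/2)/(-2) = 0 + (1/2)*(-1/2) = 0 - 1/4 = -1/4)
-5036 + L(3/(-203), 143) = -5036 - 1/4 = -20145/4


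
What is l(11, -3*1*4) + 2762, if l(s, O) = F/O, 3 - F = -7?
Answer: 16567/6 ≈ 2761.2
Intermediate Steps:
F = 10 (F = 3 - 1*(-7) = 3 + 7 = 10)
l(s, O) = 10/O
l(11, -3*1*4) + 2762 = 10/((-3*1*4)) + 2762 = 10/((-3*4)) + 2762 = 10/(-12) + 2762 = 10*(-1/12) + 2762 = -5/6 + 2762 = 16567/6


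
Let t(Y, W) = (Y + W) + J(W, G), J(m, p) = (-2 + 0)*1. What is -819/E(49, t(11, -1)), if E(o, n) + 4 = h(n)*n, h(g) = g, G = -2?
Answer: -273/20 ≈ -13.650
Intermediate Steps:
J(m, p) = -2 (J(m, p) = -2*1 = -2)
t(Y, W) = -2 + W + Y (t(Y, W) = (Y + W) - 2 = (W + Y) - 2 = -2 + W + Y)
E(o, n) = -4 + n² (E(o, n) = -4 + n*n = -4 + n²)
-819/E(49, t(11, -1)) = -819/(-4 + (-2 - 1 + 11)²) = -819/(-4 + 8²) = -819/(-4 + 64) = -819/60 = -819*1/60 = -273/20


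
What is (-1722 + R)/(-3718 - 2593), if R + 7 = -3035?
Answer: 4764/6311 ≈ 0.75487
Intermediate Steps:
R = -3042 (R = -7 - 3035 = -3042)
(-1722 + R)/(-3718 - 2593) = (-1722 - 3042)/(-3718 - 2593) = -4764/(-6311) = -4764*(-1/6311) = 4764/6311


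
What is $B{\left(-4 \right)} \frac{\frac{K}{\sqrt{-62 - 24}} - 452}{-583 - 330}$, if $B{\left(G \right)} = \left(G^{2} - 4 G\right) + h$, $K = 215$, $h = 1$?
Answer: $\frac{1356}{83} + \frac{15 i \sqrt{86}}{166} \approx 16.337 + 0.83798 i$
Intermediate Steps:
$B{\left(G \right)} = 1 + G^{2} - 4 G$ ($B{\left(G \right)} = \left(G^{2} - 4 G\right) + 1 = 1 + G^{2} - 4 G$)
$B{\left(-4 \right)} \frac{\frac{K}{\sqrt{-62 - 24}} - 452}{-583 - 330} = \left(1 + \left(-4\right)^{2} - -16\right) \frac{\frac{215}{\sqrt{-62 - 24}} - 452}{-583 - 330} = \left(1 + 16 + 16\right) \frac{\frac{215}{\sqrt{-86}} - 452}{-913} = 33 \left(\frac{215}{i \sqrt{86}} - 452\right) \left(- \frac{1}{913}\right) = 33 \left(215 \left(- \frac{i \sqrt{86}}{86}\right) - 452\right) \left(- \frac{1}{913}\right) = 33 \left(- \frac{5 i \sqrt{86}}{2} - 452\right) \left(- \frac{1}{913}\right) = 33 \left(-452 - \frac{5 i \sqrt{86}}{2}\right) \left(- \frac{1}{913}\right) = 33 \left(\frac{452}{913} + \frac{5 i \sqrt{86}}{1826}\right) = \frac{1356}{83} + \frac{15 i \sqrt{86}}{166}$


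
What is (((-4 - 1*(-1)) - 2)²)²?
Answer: 625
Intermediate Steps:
(((-4 - 1*(-1)) - 2)²)² = (((-4 + 1) - 2)²)² = ((-3 - 2)²)² = ((-5)²)² = 25² = 625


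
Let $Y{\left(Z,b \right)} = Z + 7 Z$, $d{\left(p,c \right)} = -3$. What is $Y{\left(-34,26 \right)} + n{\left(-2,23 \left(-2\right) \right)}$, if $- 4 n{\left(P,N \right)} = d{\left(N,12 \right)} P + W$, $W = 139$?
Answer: $- \frac{1233}{4} \approx -308.25$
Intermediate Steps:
$Y{\left(Z,b \right)} = 8 Z$
$n{\left(P,N \right)} = - \frac{139}{4} + \frac{3 P}{4}$ ($n{\left(P,N \right)} = - \frac{- 3 P + 139}{4} = - \frac{139 - 3 P}{4} = - \frac{139}{4} + \frac{3 P}{4}$)
$Y{\left(-34,26 \right)} + n{\left(-2,23 \left(-2\right) \right)} = 8 \left(-34\right) + \left(- \frac{139}{4} + \frac{3}{4} \left(-2\right)\right) = -272 - \frac{145}{4} = - \frac{1233}{4}$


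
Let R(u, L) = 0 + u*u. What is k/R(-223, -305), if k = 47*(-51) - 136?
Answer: -2533/49729 ≈ -0.050936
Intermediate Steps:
R(u, L) = u² (R(u, L) = 0 + u² = u²)
k = -2533 (k = -2397 - 136 = -2533)
k/R(-223, -305) = -2533/((-223)²) = -2533/49729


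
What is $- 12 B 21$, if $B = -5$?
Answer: $1260$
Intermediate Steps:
$- 12 B 21 = \left(-12\right) \left(-5\right) 21 = 60 \cdot 21 = 1260$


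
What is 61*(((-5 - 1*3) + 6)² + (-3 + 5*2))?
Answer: 671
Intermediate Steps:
61*(((-5 - 1*3) + 6)² + (-3 + 5*2)) = 61*(((-5 - 3) + 6)² + (-3 + 10)) = 61*((-8 + 6)² + 7) = 61*((-2)² + 7) = 61*(4 + 7) = 61*11 = 671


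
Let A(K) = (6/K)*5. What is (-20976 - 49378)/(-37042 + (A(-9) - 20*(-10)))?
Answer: 105531/55268 ≈ 1.9094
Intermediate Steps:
A(K) = 30/K
(-20976 - 49378)/(-37042 + (A(-9) - 20*(-10))) = (-20976 - 49378)/(-37042 + (30/(-9) - 20*(-10))) = -70354/(-37042 + (30*(-1/9) + 200)) = -70354/(-37042 + (-10/3 + 200)) = -70354/(-37042 + 590/3) = -70354/(-110536/3) = -70354*(-3/110536) = 105531/55268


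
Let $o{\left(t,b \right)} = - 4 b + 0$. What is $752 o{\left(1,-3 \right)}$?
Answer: $9024$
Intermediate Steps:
$o{\left(t,b \right)} = - 4 b$
$752 o{\left(1,-3 \right)} = 752 \left(\left(-4\right) \left(-3\right)\right) = 752 \cdot 12 = 9024$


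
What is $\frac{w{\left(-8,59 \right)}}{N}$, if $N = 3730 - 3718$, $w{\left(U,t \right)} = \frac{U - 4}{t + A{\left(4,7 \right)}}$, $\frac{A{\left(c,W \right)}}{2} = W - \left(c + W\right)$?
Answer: $- \frac{1}{51} \approx -0.019608$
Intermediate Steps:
$A{\left(c,W \right)} = - 2 c$ ($A{\left(c,W \right)} = 2 \left(W - \left(c + W\right)\right) = 2 \left(W - \left(W + c\right)\right) = 2 \left(- c\right) = - 2 c$)
$w{\left(U,t \right)} = \frac{-4 + U}{-8 + t}$ ($w{\left(U,t \right)} = \frac{U - 4}{t - 8} = \frac{-4 + U}{t - 8} = \frac{-4 + U}{-8 + t}$)
$N = 12$ ($N = 3730 - 3718 = 12$)
$\frac{w{\left(-8,59 \right)}}{N} = \frac{\frac{1}{-8 + 59} \left(-4 - 8\right)}{12} = \frac{1}{51} \left(-12\right) \frac{1}{12} = \left(- \frac{4}{17}\right) \frac{1}{12} = - \frac{1}{51}$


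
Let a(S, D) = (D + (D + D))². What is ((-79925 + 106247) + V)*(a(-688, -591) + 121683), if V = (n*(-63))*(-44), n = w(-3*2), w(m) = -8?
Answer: 13537568952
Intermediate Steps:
n = -8
V = -22176 (V = -8*(-63)*(-44) = 504*(-44) = -22176)
a(S, D) = 9*D² (a(S, D) = (D + 2*D)² = (3*D)² = 9*D²)
((-79925 + 106247) + V)*(a(-688, -591) + 121683) = ((-79925 + 106247) - 22176)*(9*(-591)² + 121683) = (26322 - 22176)*(9*349281 + 121683) = 4146*(3143529 + 121683) = 4146*3265212 = 13537568952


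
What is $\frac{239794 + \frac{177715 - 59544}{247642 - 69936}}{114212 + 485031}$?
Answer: $\frac{42612950735}{106489076558} \approx 0.40016$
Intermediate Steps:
$\frac{239794 + \frac{177715 - 59544}{247642 - 69936}}{114212 + 485031} = \frac{239794 + \frac{118171}{177706}}{599243} = \left(239794 + 118171 \cdot \frac{1}{177706}\right) \frac{1}{599243} = \left(239794 + \frac{118171}{177706}\right) \frac{1}{599243} = \frac{42612950735}{177706} \cdot \frac{1}{599243} = \frac{42612950735}{106489076558}$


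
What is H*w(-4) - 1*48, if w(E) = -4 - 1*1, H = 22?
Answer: -158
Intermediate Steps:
w(E) = -5 (w(E) = -4 - 1 = -5)
H*w(-4) - 1*48 = 22*(-5) - 1*48 = -110 - 48 = -158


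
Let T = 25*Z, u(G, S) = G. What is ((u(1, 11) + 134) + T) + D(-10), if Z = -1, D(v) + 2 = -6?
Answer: 102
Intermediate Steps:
D(v) = -8 (D(v) = -2 - 6 = -8)
T = -25 (T = 25*(-1) = -25)
((u(1, 11) + 134) + T) + D(-10) = ((1 + 134) - 25) - 8 = (135 - 25) - 8 = 110 - 8 = 102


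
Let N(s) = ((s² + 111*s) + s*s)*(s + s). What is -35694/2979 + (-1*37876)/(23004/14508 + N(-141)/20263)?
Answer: 91560685995550/902693484819 ≈ 101.43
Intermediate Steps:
N(s) = 2*s*(2*s² + 111*s) (N(s) = ((s² + 111*s) + s²)*(2*s) = (2*s² + 111*s)*(2*s) = 2*s*(2*s² + 111*s))
-35694/2979 + (-1*37876)/(23004/14508 + N(-141)/20263) = -35694/2979 + (-1*37876)/(23004/14508 + ((-141)²*(222 + 4*(-141)))/20263) = -35694*1/2979 - 37876/(23004*(1/14508) + (19881*(222 - 564))*(1/20263)) = -3966/331 - 37876/(639/403 + (19881*(-342))*(1/20263)) = -3966/331 - 37876/(639/403 - 6799302*1/20263) = -3966/331 - 37876/(639/403 - 6799302/20263) = -3966/331 - 37876/(-2727170649/8165989) = -3966/331 - 37876*(-8165989/2727170649) = -3966/331 + 309294999364/2727170649 = 91560685995550/902693484819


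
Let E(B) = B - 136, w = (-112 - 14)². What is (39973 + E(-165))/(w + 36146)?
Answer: 1044/1369 ≈ 0.76260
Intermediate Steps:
w = 15876 (w = (-126)² = 15876)
E(B) = -136 + B
(39973 + E(-165))/(w + 36146) = (39973 + (-136 - 165))/(15876 + 36146) = (39973 - 301)/52022 = 39672*(1/52022) = 1044/1369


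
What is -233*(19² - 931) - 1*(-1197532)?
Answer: 1330342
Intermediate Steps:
-233*(19² - 931) - 1*(-1197532) = -233*(361 - 931) + 1197532 = -233*(-570) + 1197532 = 132810 + 1197532 = 1330342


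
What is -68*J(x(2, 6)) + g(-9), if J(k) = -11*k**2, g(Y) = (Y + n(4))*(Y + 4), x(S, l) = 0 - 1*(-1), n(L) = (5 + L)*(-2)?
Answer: 883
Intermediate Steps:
n(L) = -10 - 2*L
x(S, l) = 1 (x(S, l) = 0 + 1 = 1)
g(Y) = (-18 + Y)*(4 + Y) (g(Y) = (Y + (-10 - 2*4))*(Y + 4) = (Y + (-10 - 8))*(4 + Y) = (Y - 18)*(4 + Y) = (-18 + Y)*(4 + Y))
-68*J(x(2, 6)) + g(-9) = -(-748)*1**2 + (-72 + (-9)**2 - 14*(-9)) = -(-748) + (-72 + 81 + 126) = -68*(-11) + 135 = 748 + 135 = 883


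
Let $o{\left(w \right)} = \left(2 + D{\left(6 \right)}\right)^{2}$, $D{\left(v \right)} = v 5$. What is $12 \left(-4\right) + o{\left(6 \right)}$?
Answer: $976$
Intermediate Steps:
$D{\left(v \right)} = 5 v$
$o{\left(w \right)} = 1024$ ($o{\left(w \right)} = \left(2 + 5 \cdot 6\right)^{2} = \left(2 + 30\right)^{2} = 32^{2} = 1024$)
$12 \left(-4\right) + o{\left(6 \right)} = 12 \left(-4\right) + 1024 = -48 + 1024 = 976$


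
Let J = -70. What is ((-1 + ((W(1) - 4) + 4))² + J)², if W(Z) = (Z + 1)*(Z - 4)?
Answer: 441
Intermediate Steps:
W(Z) = (1 + Z)*(-4 + Z)
((-1 + ((W(1) - 4) + 4))² + J)² = ((-1 + (((-4 + 1² - 3*1) - 4) + 4))² - 70)² = ((-1 + (((-4 + 1 - 3) - 4) + 4))² - 70)² = ((-1 + ((-6 - 4) + 4))² - 70)² = ((-1 + (-10 + 4))² - 70)² = ((-1 - 6)² - 70)² = ((-7)² - 70)² = (49 - 70)² = (-21)² = 441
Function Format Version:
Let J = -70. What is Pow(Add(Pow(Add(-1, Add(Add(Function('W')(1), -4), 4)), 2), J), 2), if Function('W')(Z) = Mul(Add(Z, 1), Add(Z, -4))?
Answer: 441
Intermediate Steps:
Function('W')(Z) = Mul(Add(1, Z), Add(-4, Z))
Pow(Add(Pow(Add(-1, Add(Add(Function('W')(1), -4), 4)), 2), J), 2) = Pow(Add(Pow(Add(-1, Add(Add(Add(-4, Pow(1, 2), Mul(-3, 1)), -4), 4)), 2), -70), 2) = Pow(Add(Pow(Add(-1, Add(Add(Add(-4, 1, -3), -4), 4)), 2), -70), 2) = Pow(Add(Pow(Add(-1, Add(Add(-6, -4), 4)), 2), -70), 2) = Pow(Add(Pow(Add(-1, Add(-10, 4)), 2), -70), 2) = Pow(Add(Pow(Add(-1, -6), 2), -70), 2) = Pow(Add(Pow(-7, 2), -70), 2) = Pow(Add(49, -70), 2) = Pow(-21, 2) = 441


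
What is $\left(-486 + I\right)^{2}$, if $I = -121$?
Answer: $368449$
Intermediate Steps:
$\left(-486 + I\right)^{2} = \left(-486 - 121\right)^{2} = \left(-607\right)^{2} = 368449$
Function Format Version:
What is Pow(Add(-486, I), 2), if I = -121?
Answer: 368449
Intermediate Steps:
Pow(Add(-486, I), 2) = Pow(Add(-486, -121), 2) = Pow(-607, 2) = 368449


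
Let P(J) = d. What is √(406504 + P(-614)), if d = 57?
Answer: √406561 ≈ 637.62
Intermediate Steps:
P(J) = 57
√(406504 + P(-614)) = √(406504 + 57) = √406561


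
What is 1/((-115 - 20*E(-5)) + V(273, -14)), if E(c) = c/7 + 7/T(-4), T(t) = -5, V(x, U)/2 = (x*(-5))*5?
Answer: -7/96059 ≈ -7.2872e-5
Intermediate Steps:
V(x, U) = -50*x (V(x, U) = 2*((x*(-5))*5) = 2*(-5*x*5) = 2*(-25*x) = -50*x)
E(c) = -7/5 + c/7 (E(c) = c/7 + 7/(-5) = c*(1/7) + 7*(-1/5) = c/7 - 7/5 = -7/5 + c/7)
1/((-115 - 20*E(-5)) + V(273, -14)) = 1/((-115 - 20*(-7/5 + (1/7)*(-5))) - 50*273) = 1/((-115 - 20*(-7/5 - 5/7)) - 13650) = 1/((-115 - 20*(-74/35)) - 13650) = 1/((-115 + 296/7) - 13650) = 1/(-509/7 - 13650) = 1/(-96059/7) = -7/96059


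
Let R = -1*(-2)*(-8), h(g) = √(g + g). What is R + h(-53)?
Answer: -16 + I*√106 ≈ -16.0 + 10.296*I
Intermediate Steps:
h(g) = √2*√g (h(g) = √(2*g) = √2*√g)
R = -16 (R = 2*(-8) = -16)
R + h(-53) = -16 + √2*√(-53) = -16 + √2*(I*√53) = -16 + I*√106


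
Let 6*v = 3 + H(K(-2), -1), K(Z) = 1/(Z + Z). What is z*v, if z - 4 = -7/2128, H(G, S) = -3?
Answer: 0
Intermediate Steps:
K(Z) = 1/(2*Z)
z = 1215/304 (z = 4 - 7/2128 = 4 - 7*1/2128 = 4 - 1/304 = 1215/304 ≈ 3.9967)
v = 0 (v = (3 - 3)/6 = (⅙)*0 = 0)
z*v = (1215/304)*0 = 0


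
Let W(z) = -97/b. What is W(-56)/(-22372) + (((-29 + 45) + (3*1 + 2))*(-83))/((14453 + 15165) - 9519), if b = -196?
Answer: -7644851219/88132346288 ≈ -0.086743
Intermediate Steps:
W(z) = 97/196 (W(z) = -97/(-196) = -97*(-1/196) = 97/196)
W(-56)/(-22372) + (((-29 + 45) + (3*1 + 2))*(-83))/((14453 + 15165) - 9519) = (97/196)/(-22372) + (((-29 + 45) + (3*1 + 2))*(-83))/((14453 + 15165) - 9519) = (97/196)*(-1/22372) + ((16 + (3 + 2))*(-83))/(29618 - 9519) = -97/4384912 + ((16 + 5)*(-83))/20099 = -97/4384912 + (21*(-83))*(1/20099) = -97/4384912 - 1743*1/20099 = -97/4384912 - 1743/20099 = -7644851219/88132346288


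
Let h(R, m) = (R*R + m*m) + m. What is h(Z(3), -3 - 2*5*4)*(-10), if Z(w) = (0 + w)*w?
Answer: -18870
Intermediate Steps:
Z(w) = w² (Z(w) = w*w = w²)
h(R, m) = m + R² + m² (h(R, m) = (R² + m²) + m = m + R² + m²)
h(Z(3), -3 - 2*5*4)*(-10) = ((-3 - 2*5*4) + (3²)² + (-3 - 2*5*4)²)*(-10) = ((-3 - 10*4) + 9² + (-3 - 10*4)²)*(-10) = ((-3 - 40) + 81 + (-3 - 40)²)*(-10) = (-43 + 81 + (-43)²)*(-10) = (-43 + 81 + 1849)*(-10) = 1887*(-10) = -18870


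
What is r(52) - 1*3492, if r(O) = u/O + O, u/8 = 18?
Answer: -44684/13 ≈ -3437.2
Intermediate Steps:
u = 144 (u = 8*18 = 144)
r(O) = O + 144/O (r(O) = 144/O + O = O + 144/O)
r(52) - 1*3492 = (52 + 144/52) - 1*3492 = (52 + 144*(1/52)) - 3492 = (52 + 36/13) - 3492 = 712/13 - 3492 = -44684/13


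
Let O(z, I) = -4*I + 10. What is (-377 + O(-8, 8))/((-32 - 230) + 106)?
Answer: 133/52 ≈ 2.5577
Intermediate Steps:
O(z, I) = 10 - 4*I
(-377 + O(-8, 8))/((-32 - 230) + 106) = (-377 + (10 - 4*8))/((-32 - 230) + 106) = (-377 + (10 - 32))/(-262 + 106) = (-377 - 22)/(-156) = -399*(-1/156) = 133/52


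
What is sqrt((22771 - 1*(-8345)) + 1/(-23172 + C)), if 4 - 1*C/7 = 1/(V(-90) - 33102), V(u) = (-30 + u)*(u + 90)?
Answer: sqrt(18262871536538103524814)/766112681 ≈ 176.40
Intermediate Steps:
V(u) = (-30 + u)*(90 + u)
C = 926863/33102 (C = 28 - 7/((-2700 + (-90)**2 + 60*(-90)) - 33102) = 28 - 7/((-2700 + 8100 - 5400) - 33102) = 28 - 7/(0 - 33102) = 28 - 7/(-33102) = 28 - 7*(-1/33102) = 28 + 7/33102 = 926863/33102 ≈ 28.000)
sqrt((22771 - 1*(-8345)) + 1/(-23172 + C)) = sqrt((22771 - 1*(-8345)) + 1/(-23172 + 926863/33102)) = sqrt((22771 + 8345) + 1/(-766112681/33102)) = sqrt(31116 - 33102/766112681) = sqrt(23838362148894/766112681) = sqrt(18262871536538103524814)/766112681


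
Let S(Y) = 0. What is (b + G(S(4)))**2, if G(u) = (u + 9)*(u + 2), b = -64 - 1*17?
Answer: 3969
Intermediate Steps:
b = -81 (b = -64 - 17 = -81)
G(u) = (2 + u)*(9 + u) (G(u) = (9 + u)*(2 + u) = (2 + u)*(9 + u))
(b + G(S(4)))**2 = (-81 + (18 + 0**2 + 11*0))**2 = (-81 + (18 + 0 + 0))**2 = (-81 + 18)**2 = (-63)**2 = 3969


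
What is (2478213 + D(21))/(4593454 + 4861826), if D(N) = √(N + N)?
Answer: 826071/3151760 + √42/9455280 ≈ 0.26210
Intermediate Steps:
D(N) = √2*√N (D(N) = √(2*N) = √2*√N)
(2478213 + D(21))/(4593454 + 4861826) = (2478213 + √2*√21)/(4593454 + 4861826) = (2478213 + √42)/9455280 = (2478213 + √42)*(1/9455280) = 826071/3151760 + √42/9455280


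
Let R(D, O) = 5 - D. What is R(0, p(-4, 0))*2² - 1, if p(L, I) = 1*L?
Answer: 19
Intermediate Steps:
p(L, I) = L
R(0, p(-4, 0))*2² - 1 = (5 - 1*0)*2² - 1 = (5 + 0)*4 - 1 = 5*4 - 1 = 20 - 1 = 19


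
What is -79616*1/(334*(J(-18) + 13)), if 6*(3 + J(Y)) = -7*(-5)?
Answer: -238848/15865 ≈ -15.055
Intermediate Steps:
J(Y) = 17/6 (J(Y) = -3 + (-7*(-5))/6 = -3 + (1/6)*35 = -3 + 35/6 = 17/6)
-79616*1/(334*(J(-18) + 13)) = -79616*1/(334*(17/6 + 13)) = -79616/((95/6)*334) = -79616/15865/3 = -79616*3/15865 = -238848/15865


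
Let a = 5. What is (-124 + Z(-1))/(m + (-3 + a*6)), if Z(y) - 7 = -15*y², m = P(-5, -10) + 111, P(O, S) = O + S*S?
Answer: -132/233 ≈ -0.56652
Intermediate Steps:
P(O, S) = O + S²
m = 206 (m = (-5 + (-10)²) + 111 = (-5 + 100) + 111 = 95 + 111 = 206)
Z(y) = 7 - 15*y²
(-124 + Z(-1))/(m + (-3 + a*6)) = (-124 + (7 - 15*(-1)²))/(206 + (-3 + 5*6)) = (-124 + (7 - 15*1))/(206 + (-3 + 30)) = (-124 + (7 - 15))/(206 + 27) = (-124 - 8)/233 = -132*1/233 = -132/233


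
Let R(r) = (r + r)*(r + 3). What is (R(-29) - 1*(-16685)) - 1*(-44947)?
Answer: 63140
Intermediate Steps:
R(r) = 2*r*(3 + r) (R(r) = (2*r)*(3 + r) = 2*r*(3 + r))
(R(-29) - 1*(-16685)) - 1*(-44947) = (2*(-29)*(3 - 29) - 1*(-16685)) - 1*(-44947) = (2*(-29)*(-26) + 16685) + 44947 = (1508 + 16685) + 44947 = 18193 + 44947 = 63140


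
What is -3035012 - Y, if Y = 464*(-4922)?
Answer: -751204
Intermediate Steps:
Y = -2283808
-3035012 - Y = -3035012 - 1*(-2283808) = -3035012 + 2283808 = -751204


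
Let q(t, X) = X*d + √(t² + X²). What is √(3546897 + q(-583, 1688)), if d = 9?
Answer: √(3562089 + √3189233) ≈ 1887.8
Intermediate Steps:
q(t, X) = √(X² + t²) + 9*X (q(t, X) = X*9 + √(t² + X²) = 9*X + √(X² + t²) = √(X² + t²) + 9*X)
√(3546897 + q(-583, 1688)) = √(3546897 + (√(1688² + (-583)²) + 9*1688)) = √(3546897 + (√(2849344 + 339889) + 15192)) = √(3546897 + (√3189233 + 15192)) = √(3546897 + (15192 + √3189233)) = √(3562089 + √3189233)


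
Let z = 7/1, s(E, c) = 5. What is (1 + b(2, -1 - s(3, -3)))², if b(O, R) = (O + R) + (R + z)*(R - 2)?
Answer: 121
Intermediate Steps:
z = 7 (z = 7*1 = 7)
b(O, R) = O + R + (-2 + R)*(7 + R) (b(O, R) = (O + R) + (R + 7)*(R - 2) = (O + R) + (7 + R)*(-2 + R) = (O + R) + (-2 + R)*(7 + R) = O + R + (-2 + R)*(7 + R))
(1 + b(2, -1 - s(3, -3)))² = (1 + (-14 + 2 + (-1 - 1*5)² + 6*(-1 - 1*5)))² = (1 + (-14 + 2 + (-1 - 5)² + 6*(-1 - 5)))² = (1 + (-14 + 2 + (-6)² + 6*(-6)))² = (1 + (-14 + 2 + 36 - 36))² = (1 - 12)² = (-11)² = 121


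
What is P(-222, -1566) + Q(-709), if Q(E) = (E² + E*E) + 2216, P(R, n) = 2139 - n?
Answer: 1011283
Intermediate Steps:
Q(E) = 2216 + 2*E² (Q(E) = (E² + E²) + 2216 = 2*E² + 2216 = 2216 + 2*E²)
P(-222, -1566) + Q(-709) = (2139 - 1*(-1566)) + (2216 + 2*(-709)²) = (2139 + 1566) + (2216 + 2*502681) = 3705 + (2216 + 1005362) = 3705 + 1007578 = 1011283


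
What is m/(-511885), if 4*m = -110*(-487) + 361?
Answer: -53931/2047540 ≈ -0.026339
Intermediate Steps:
m = 53931/4 (m = (-110*(-487) + 361)/4 = (53570 + 361)/4 = (¼)*53931 = 53931/4 ≈ 13483.)
m/(-511885) = (53931/4)/(-511885) = (53931/4)*(-1/511885) = -53931/2047540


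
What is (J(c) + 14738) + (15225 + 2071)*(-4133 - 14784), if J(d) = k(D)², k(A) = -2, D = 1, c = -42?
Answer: -327173690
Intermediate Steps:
J(d) = 4 (J(d) = (-2)² = 4)
(J(c) + 14738) + (15225 + 2071)*(-4133 - 14784) = (4 + 14738) + (15225 + 2071)*(-4133 - 14784) = 14742 + 17296*(-18917) = 14742 - 327188432 = -327173690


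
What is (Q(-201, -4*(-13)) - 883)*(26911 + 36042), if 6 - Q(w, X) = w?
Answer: -42556228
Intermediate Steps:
Q(w, X) = 6 - w
(Q(-201, -4*(-13)) - 883)*(26911 + 36042) = ((6 - 1*(-201)) - 883)*(26911 + 36042) = ((6 + 201) - 883)*62953 = (207 - 883)*62953 = -676*62953 = -42556228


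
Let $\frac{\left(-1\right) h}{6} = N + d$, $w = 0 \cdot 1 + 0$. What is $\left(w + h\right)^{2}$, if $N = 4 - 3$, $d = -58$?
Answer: $116964$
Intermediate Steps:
$N = 1$ ($N = 4 - 3 = 1$)
$w = 0$ ($w = 0 + 0 = 0$)
$h = 342$ ($h = - 6 \left(1 - 58\right) = \left(-6\right) \left(-57\right) = 342$)
$\left(w + h\right)^{2} = \left(0 + 342\right)^{2} = 342^{2} = 116964$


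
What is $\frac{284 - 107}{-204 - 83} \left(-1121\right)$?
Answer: $\frac{198417}{287} \approx 691.35$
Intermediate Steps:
$\frac{284 - 107}{-204 - 83} \left(-1121\right) = \frac{177}{-287} \left(-1121\right) = 177 \left(- \frac{1}{287}\right) \left(-1121\right) = \left(- \frac{177}{287}\right) \left(-1121\right) = \frac{198417}{287}$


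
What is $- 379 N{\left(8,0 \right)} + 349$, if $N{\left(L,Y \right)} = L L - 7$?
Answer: $-21254$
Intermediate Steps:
$N{\left(L,Y \right)} = -7 + L^{2}$ ($N{\left(L,Y \right)} = L^{2} - 7 = -7 + L^{2}$)
$- 379 N{\left(8,0 \right)} + 349 = - 379 \left(-7 + 8^{2}\right) + 349 = - 379 \left(-7 + 64\right) + 349 = \left(-379\right) 57 + 349 = -21603 + 349 = -21254$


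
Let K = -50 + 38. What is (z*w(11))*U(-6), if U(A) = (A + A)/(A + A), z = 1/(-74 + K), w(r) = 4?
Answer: -2/43 ≈ -0.046512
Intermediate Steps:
K = -12
z = -1/86 (z = 1/(-74 - 12) = 1/(-86) = -1/86 ≈ -0.011628)
U(A) = 1 (U(A) = (2*A)/((2*A)) = (2*A)*(1/(2*A)) = 1)
(z*w(11))*U(-6) = -1/86*4*1 = -2/43*1 = -2/43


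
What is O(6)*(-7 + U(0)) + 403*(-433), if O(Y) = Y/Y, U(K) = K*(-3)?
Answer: -174506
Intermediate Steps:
U(K) = -3*K
O(Y) = 1
O(6)*(-7 + U(0)) + 403*(-433) = 1*(-7 - 3*0) + 403*(-433) = 1*(-7 + 0) - 174499 = 1*(-7) - 174499 = -7 - 174499 = -174506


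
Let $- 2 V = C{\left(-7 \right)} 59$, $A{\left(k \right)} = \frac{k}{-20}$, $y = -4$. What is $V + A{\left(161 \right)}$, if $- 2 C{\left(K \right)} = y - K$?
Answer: $\frac{181}{5} \approx 36.2$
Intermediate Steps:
$A{\left(k \right)} = - \frac{k}{20}$ ($A{\left(k \right)} = k \left(- \frac{1}{20}\right) = - \frac{k}{20}$)
$C{\left(K \right)} = 2 + \frac{K}{2}$ ($C{\left(K \right)} = - \frac{-4 - K}{2} = 2 + \frac{K}{2}$)
$V = \frac{177}{4}$ ($V = - \frac{\left(2 + \frac{1}{2} \left(-7\right)\right) 59}{2} = - \frac{\left(2 - \frac{7}{2}\right) 59}{2} = - \frac{\left(- \frac{3}{2}\right) 59}{2} = \left(- \frac{1}{2}\right) \left(- \frac{177}{2}\right) = \frac{177}{4} \approx 44.25$)
$V + A{\left(161 \right)} = \frac{177}{4} - \frac{161}{20} = \frac{181}{5}$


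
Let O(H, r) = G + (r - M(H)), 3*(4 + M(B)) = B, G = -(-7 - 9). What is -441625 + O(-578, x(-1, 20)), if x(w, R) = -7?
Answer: -1324258/3 ≈ -4.4142e+5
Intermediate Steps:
G = 16 (G = -1*(-16) = 16)
M(B) = -4 + B/3
O(H, r) = 20 + r - H/3 (O(H, r) = 16 + (r - (-4 + H/3)) = 16 + (r + (4 - H/3)) = 16 + (4 + r - H/3) = 20 + r - H/3)
-441625 + O(-578, x(-1, 20)) = -441625 + (20 - 7 - 1/3*(-578)) = -441625 + (20 - 7 + 578/3) = -441625 + 617/3 = -1324258/3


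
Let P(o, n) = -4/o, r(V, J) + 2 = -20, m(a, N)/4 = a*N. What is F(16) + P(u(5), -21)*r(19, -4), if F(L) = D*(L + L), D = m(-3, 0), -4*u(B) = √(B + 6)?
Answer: -32*√11 ≈ -106.13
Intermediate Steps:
u(B) = -√(6 + B)/4 (u(B) = -√(B + 6)/4 = -√(6 + B)/4)
m(a, N) = 4*N*a (m(a, N) = 4*(a*N) = 4*(N*a) = 4*N*a)
D = 0 (D = 4*0*(-3) = 0)
F(L) = 0 (F(L) = 0*(L + L) = 0*(2*L) = 0)
r(V, J) = -22 (r(V, J) = -2 - 20 = -22)
F(16) + P(u(5), -21)*r(19, -4) = 0 - 4*(-4/√(6 + 5))*(-22) = 0 - 4*(-4*√11/11)*(-22) = 0 - (-16)*√11/11*(-22) = 0 + (16*√11/11)*(-22) = 0 - 32*√11 = -32*√11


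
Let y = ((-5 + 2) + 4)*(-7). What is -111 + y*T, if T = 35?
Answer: -356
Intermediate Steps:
y = -7 (y = (-3 + 4)*(-7) = 1*(-7) = -7)
-111 + y*T = -111 - 7*35 = -111 - 245 = -356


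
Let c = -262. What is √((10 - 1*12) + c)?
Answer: 2*I*√66 ≈ 16.248*I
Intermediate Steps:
√((10 - 1*12) + c) = √((10 - 1*12) - 262) = √((10 - 12) - 262) = √(-2 - 262) = √(-264) = 2*I*√66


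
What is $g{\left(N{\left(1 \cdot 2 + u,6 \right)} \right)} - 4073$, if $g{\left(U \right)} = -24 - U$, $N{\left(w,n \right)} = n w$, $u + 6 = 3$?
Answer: $-4091$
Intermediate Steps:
$u = -3$ ($u = -6 + 3 = -3$)
$g{\left(N{\left(1 \cdot 2 + u,6 \right)} \right)} - 4073 = \left(-24 - 6 \left(1 \cdot 2 - 3\right)\right) - 4073 = \left(-24 - 6 \left(2 - 3\right)\right) - 4073 = \left(-24 - 6 \left(-1\right)\right) - 4073 = \left(-24 - -6\right) - 4073 = \left(-24 + 6\right) - 4073 = -18 - 4073 = -4091$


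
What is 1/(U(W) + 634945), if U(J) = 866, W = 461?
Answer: 1/635811 ≈ 1.5728e-6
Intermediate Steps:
1/(U(W) + 634945) = 1/(866 + 634945) = 1/635811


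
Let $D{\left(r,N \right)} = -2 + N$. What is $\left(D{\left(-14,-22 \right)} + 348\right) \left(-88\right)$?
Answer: $-28512$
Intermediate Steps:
$\left(D{\left(-14,-22 \right)} + 348\right) \left(-88\right) = \left(\left(-2 - 22\right) + 348\right) \left(-88\right) = \left(-24 + 348\right) \left(-88\right) = 324 \left(-88\right) = -28512$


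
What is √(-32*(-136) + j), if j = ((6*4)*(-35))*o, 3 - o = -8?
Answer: 2*I*√1222 ≈ 69.914*I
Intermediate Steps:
o = 11 (o = 3 - 1*(-8) = 3 + 8 = 11)
j = -9240 (j = ((6*4)*(-35))*11 = (24*(-35))*11 = -840*11 = -9240)
√(-32*(-136) + j) = √(-32*(-136) - 9240) = √(4352 - 9240) = √(-4888) = 2*I*√1222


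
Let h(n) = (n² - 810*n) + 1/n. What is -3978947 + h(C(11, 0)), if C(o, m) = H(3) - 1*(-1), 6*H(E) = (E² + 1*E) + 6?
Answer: -15928683/4 ≈ -3.9822e+6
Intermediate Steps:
H(E) = 1 + E/6 + E²/6 (H(E) = ((E² + 1*E) + 6)/6 = ((E² + E) + 6)/6 = ((E + E²) + 6)/6 = (6 + E + E²)/6 = 1 + E/6 + E²/6)
C(o, m) = 4 (C(o, m) = (1 + (⅙)*3 + (⅙)*3²) - 1*(-1) = (1 + ½ + (⅙)*9) + 1 = (1 + ½ + 3/2) + 1 = 3 + 1 = 4)
h(n) = 1/n + n² - 810*n
-3978947 + h(C(11, 0)) = -3978947 + (1 + 4²*(-810 + 4))/4 = -3978947 + (1 + 16*(-806))/4 = -3978947 + (1 - 12896)/4 = -3978947 + (¼)*(-12895) = -3978947 - 12895/4 = -15928683/4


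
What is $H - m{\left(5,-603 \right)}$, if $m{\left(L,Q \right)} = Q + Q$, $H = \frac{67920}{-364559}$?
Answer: $\frac{439590234}{364559} \approx 1205.8$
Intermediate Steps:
$H = - \frac{67920}{364559}$ ($H = 67920 \left(- \frac{1}{364559}\right) = - \frac{67920}{364559} \approx -0.18631$)
$m{\left(L,Q \right)} = 2 Q$
$H - m{\left(5,-603 \right)} = - \frac{67920}{364559} - 2 \left(-603\right) = - \frac{67920}{364559} - -1206 = - \frac{67920}{364559} + 1206 = \frac{439590234}{364559}$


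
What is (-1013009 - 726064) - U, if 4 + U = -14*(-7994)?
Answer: -1850985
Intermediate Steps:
U = 111912 (U = -4 - 14*(-7994) = -4 + 111916 = 111912)
(-1013009 - 726064) - U = (-1013009 - 726064) - 1*111912 = -1739073 - 111912 = -1850985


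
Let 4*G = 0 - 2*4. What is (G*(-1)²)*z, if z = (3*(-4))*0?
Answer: 0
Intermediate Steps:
G = -2 (G = (0 - 2*4)/4 = (0 - 8)/4 = (¼)*(-8) = -2)
z = 0 (z = -12*0 = 0)
(G*(-1)²)*z = -2*(-1)²*0 = -2*1*0 = -2*0 = 0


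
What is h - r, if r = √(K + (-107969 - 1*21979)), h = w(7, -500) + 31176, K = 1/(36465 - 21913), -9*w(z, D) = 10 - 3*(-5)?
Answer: 280559/9 - I*√6879469987210/7276 ≈ 31173.0 - 360.48*I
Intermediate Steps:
w(z, D) = -25/9 (w(z, D) = -(10 - 3*(-5))/9 = -(10 + 15)/9 = -⅑*25 = -25/9)
K = 1/14552 ≈ 6.8719e-5
h = 280559/9 (h = -25/9 + 31176 = 280559/9 ≈ 31173.)
r = I*√6879469987210/7276 (r = √(1/14552 + (-107969 - 1*21979)) = √(1/14552 + (-107969 - 21979)) = √(1/14552 - 129948) = √(-1891003295/14552) = I*√6879469987210/7276 ≈ 360.48*I)
h - r = 280559/9 - I*√6879469987210/7276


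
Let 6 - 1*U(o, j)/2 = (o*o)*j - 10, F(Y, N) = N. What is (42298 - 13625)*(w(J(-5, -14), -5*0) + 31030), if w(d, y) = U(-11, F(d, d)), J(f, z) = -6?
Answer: 932273922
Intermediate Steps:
U(o, j) = 32 - 2*j*o² (U(o, j) = 12 - 2*((o*o)*j - 10) = 12 - 2*(o²*j - 10) = 12 - 2*(j*o² - 10) = 12 - 2*(-10 + j*o²) = 12 + (20 - 2*j*o²) = 32 - 2*j*o²)
w(d, y) = 32 - 242*d (w(d, y) = 32 - 2*d*(-11)² = 32 - 2*d*121 = 32 - 242*d)
(42298 - 13625)*(w(J(-5, -14), -5*0) + 31030) = (42298 - 13625)*((32 - 242*(-6)) + 31030) = 28673*((32 + 1452) + 31030) = 28673*(1484 + 31030) = 28673*32514 = 932273922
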